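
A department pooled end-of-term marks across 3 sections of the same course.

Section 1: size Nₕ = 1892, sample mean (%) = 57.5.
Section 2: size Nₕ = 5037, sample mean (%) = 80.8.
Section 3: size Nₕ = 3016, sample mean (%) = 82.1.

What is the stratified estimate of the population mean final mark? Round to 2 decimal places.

76.76

x̄_st = (Σ Nₕx̄ₕ) / (Σ Nₕ) = (1892·57.5 + 5037·80.8 + 3016·82.1) / 9945
= 763393.2 / 9945 = 76.7615... → 76.76.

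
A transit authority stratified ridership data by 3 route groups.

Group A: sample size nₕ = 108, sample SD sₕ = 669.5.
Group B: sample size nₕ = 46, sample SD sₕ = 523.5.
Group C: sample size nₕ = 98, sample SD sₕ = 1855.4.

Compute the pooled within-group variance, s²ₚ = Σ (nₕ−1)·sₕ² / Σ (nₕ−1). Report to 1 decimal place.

1583198.3

A: (108−1)·669.5² = 107·448230.25 = 47960636.75
B: (46−1)·523.5² = 45·274052.25 = 12332351.25
C: (98−1)·1855.4² = 97·3442509.16 = 333923388.52
Numerator = 394216376.52; denominator = Σ(nₕ−1) = 249.
s²ₚ = 394216376.52/249 = 1583198.299... → 1583198.3.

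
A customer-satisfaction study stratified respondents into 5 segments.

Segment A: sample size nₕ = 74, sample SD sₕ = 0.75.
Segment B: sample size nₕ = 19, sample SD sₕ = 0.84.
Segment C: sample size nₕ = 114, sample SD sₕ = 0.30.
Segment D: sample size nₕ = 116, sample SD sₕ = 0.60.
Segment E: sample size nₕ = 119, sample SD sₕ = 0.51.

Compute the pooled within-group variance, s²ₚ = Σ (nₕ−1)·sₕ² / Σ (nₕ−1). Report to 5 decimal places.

0.31127

Degrees of freedom: 73 + 18 + 113 + 115 + 118 = 437.
Σ(nₕ−1)sₕ² = 73·0.5625 + 18·0.7056 + 113·0.09 + 115·0.36 + 118·0.2601 = 136.0251.
s²ₚ = 136.0251 / 437 = 0.3112703... → 0.31127.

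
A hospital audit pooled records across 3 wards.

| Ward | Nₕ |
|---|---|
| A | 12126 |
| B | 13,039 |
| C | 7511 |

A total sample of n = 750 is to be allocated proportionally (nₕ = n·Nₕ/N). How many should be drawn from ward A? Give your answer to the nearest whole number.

N = 12126 + 13039 + 7511 = 32676.
n_A = 750·12126/32676 = 278.324... → 278.

278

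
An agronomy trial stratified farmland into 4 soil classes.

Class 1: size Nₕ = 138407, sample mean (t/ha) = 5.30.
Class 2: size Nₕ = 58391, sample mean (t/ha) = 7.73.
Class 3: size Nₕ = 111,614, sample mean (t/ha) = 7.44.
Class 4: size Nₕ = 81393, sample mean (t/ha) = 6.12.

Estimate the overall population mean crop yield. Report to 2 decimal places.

6.45

x̄_st = (Σ Nₕx̄ₕ) / (Σ Nₕ) = (138407·5.30 + 58391·7.73 + 111614·7.44 + 81393·6.12) / 389805
= 2513452.85 / 389805 = 6.4480... → 6.45.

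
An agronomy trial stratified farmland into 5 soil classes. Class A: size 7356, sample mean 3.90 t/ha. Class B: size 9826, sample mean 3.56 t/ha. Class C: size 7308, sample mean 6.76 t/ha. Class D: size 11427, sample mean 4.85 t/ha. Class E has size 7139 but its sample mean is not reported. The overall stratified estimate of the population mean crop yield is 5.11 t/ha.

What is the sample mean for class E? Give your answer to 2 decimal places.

7.22

N = 7356 + 9826 + 7308 + 11427 + 7139 = 43056.
Overall total = μ·N = 5.11·43056 = 220016.16.
Subtract the known strata: 7356·3.90 + 9826·3.56 + 7308·6.76 + 11427·4.85 = 168491.99.
Remaining total for class E: 220016.16 − 168491.99 = 51524.17.
Divide by its size: 51524.17 / 7139 = 7.2173... → 7.22.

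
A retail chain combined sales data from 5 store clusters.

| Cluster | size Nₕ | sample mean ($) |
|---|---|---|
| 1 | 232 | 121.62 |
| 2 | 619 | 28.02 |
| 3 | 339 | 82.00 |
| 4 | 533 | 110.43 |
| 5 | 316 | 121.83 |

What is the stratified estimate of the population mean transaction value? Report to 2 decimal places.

83.73

N = 2039; weights Wₕ = Nₕ/N = (0.1138, 0.3036, 0.1663, 0.2614, 0.1550).
x̄_st = Σ Wₕ·x̄ₕ = 0.1138·121.62 + 0.3036·28.02 + 0.1663·82.00 + 0.2614·110.43 + 0.1550·121.83 ≈ 83.7252...
→ 83.73.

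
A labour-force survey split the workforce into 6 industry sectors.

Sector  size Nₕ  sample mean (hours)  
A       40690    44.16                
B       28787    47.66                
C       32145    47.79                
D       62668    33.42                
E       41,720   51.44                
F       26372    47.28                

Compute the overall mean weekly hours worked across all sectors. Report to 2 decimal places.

N = 40690 + 28787 + 32145 + 62668 + 41720 + 26372 = 232382.
Weight each subgroup mean by Nₕ/N and sum.
Σ Nₕx̄ₕ = 40690·44.16 + 28787·47.66 + 32145·47.79 + 62668·33.42 + 41720·51.44 + 26372·47.28 = 1796870.4 + 1371988.42 + 1536209.55 + 2094364.56 + 2146076.8 + 1246868.16 = 10192377.89.
Divide by N: 10192377.89 / 232382 = 43.8604... → 43.86.

43.86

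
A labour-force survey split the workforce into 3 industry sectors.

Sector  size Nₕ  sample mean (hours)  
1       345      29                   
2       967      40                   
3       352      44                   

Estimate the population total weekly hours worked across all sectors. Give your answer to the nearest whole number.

1: 345·29 = 10005
2: 967·40 = 38680
3: 352·44 = 15488
τ̂ = Σ Nₕx̄ₕ = 64173.

64173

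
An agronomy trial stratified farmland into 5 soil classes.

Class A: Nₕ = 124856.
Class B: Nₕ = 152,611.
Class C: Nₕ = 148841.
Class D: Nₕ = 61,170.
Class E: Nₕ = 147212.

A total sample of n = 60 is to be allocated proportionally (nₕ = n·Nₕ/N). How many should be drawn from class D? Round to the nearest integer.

N = 124856 + 152611 + 148841 + 61170 + 147212 = 634690.
n_D = 60·61170/634690 = 5.783... → 6.

6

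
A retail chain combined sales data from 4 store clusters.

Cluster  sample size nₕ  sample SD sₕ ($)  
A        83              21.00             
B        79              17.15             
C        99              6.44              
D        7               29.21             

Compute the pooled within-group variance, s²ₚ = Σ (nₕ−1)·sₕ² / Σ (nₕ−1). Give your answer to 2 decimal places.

258.66

Degrees of freedom: 82 + 78 + 98 + 6 = 264.
Σ(nₕ−1)sₕ² = 82·441 + 78·294.1225 + 98·41.4736 + 6·853.2241 = 68287.3124.
s²ₚ = 68287.3124 / 264 = 258.6641... → 258.66.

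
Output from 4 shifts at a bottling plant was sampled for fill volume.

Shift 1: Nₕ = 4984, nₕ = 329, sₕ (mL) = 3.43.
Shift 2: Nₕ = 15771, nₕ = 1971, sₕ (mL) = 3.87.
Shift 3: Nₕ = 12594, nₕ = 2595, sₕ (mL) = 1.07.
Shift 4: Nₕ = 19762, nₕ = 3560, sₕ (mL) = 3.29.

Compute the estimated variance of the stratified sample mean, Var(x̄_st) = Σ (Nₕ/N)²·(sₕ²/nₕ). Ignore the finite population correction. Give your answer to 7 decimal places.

0.0014307

N = 53111. Term for each stratum: Wₕ²sₕ²/nₕ.
Var(x̄_st) = 0.0003149049 + 0.0006700154 + 0.0000248078 + 0.0004209540 = 0.0014306822 → 0.0014307.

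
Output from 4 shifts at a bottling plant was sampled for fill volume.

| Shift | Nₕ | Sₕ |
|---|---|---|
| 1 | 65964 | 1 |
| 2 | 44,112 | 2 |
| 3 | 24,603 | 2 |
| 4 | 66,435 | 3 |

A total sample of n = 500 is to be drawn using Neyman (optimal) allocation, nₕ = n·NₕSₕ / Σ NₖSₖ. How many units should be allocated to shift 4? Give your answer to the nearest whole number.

247

1: NₕSₕ = 65964·1 = 65964
2: NₕSₕ = 44112·2 = 88224
3: NₕSₕ = 24603·2 = 49206
4: NₕSₕ = 66435·3 = 199305
Σ NₕSₕ = 402699.
n_4 = 500·199305/402699 = 247.462... → 247.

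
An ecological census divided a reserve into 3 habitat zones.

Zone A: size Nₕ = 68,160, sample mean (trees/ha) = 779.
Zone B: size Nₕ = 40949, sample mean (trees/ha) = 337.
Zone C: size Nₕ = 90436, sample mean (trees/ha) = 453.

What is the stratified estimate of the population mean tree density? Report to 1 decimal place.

x̄_st = (Σ Nₕx̄ₕ) / (Σ Nₕ) = (68160·779 + 40949·337 + 90436·453) / 199545
= 107863961 / 199545 = 540.550... → 540.5.

540.5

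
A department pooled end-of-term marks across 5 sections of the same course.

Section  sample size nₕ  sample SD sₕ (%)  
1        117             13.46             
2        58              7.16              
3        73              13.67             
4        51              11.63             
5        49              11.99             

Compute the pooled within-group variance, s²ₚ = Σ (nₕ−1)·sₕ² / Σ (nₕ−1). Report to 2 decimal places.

1: (117−1)·13.46² = 116·181.1716 = 21015.9056
2: (58−1)·7.16² = 57·51.2656 = 2922.1392
3: (73−1)·13.67² = 72·186.8689 = 13454.5608
4: (51−1)·11.63² = 50·135.2569 = 6762.845
5: (49−1)·11.99² = 48·143.7601 = 6900.4848
Numerator = 51055.9354; denominator = Σ(nₕ−1) = 343.
s²ₚ = 51055.9354/343 = 148.8511... → 148.85.

148.85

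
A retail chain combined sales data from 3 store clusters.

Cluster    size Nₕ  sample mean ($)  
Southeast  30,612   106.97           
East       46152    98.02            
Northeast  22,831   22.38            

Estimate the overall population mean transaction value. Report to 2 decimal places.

83.43

x̄_st = (Σ Nₕx̄ₕ) / (Σ Nₕ) = (30612·106.97 + 46152·98.02 + 22831·22.38) / 99595
= 8309342.46 / 99595 = 83.4313... → 83.43.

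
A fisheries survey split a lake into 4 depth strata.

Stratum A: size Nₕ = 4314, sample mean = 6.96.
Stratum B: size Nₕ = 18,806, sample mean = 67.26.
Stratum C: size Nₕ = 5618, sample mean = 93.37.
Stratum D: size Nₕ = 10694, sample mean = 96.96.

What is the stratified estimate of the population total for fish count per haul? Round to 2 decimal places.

2856359.90

Population total = Σ Nₕ·x̄ₕ (each stratum's size times its mean).
4314·6.96 + 18806·67.26 + 5618·93.37 + 10694·96.96 = 30025.44 + 1264891.56 + 524552.66 + 1036890.24 = 2856359.90.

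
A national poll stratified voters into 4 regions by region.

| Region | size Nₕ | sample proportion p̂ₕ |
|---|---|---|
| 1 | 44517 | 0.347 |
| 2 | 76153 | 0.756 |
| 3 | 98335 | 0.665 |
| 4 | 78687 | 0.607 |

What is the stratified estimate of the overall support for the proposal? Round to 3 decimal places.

0.625

N = 44517 + 76153 + 98335 + 78687 = 297692.
Overall proportion = Σ (Nₕ/N)·p̂ₕ.
Σ Nₕp̂ₕ = 15447.399 + 57571.668 + 65392.775 + 47763.009 = 186174.851.
186174.851 / 297692 = 0.62539... → 0.625.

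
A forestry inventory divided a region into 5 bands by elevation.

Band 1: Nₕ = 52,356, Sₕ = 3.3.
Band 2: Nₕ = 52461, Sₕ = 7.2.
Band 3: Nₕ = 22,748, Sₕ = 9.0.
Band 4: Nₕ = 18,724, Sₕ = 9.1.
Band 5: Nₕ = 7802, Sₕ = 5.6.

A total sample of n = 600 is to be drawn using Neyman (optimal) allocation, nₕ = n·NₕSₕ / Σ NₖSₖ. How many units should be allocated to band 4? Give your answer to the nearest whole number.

1: NₕSₕ = 52356·3.3 = 172774.8
2: NₕSₕ = 52461·7.2 = 377719.2
3: NₕSₕ = 22748·9.0 = 204732
4: NₕSₕ = 18724·9.1 = 170388.4
5: NₕSₕ = 7802·5.6 = 43691.2
Σ NₕSₕ = 969305.6.
n_4 = 600·170388.4/969305.6 = 105.470... → 105.

105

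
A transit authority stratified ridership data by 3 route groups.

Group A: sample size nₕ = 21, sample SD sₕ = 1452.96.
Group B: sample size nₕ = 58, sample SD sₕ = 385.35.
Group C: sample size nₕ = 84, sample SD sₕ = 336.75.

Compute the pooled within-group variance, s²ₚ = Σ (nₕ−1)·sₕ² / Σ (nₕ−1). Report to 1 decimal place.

375614.3

A: (21−1)·1452.96² = 20·2111092.7616 = 42221855.232
B: (58−1)·385.35² = 57·148494.6225 = 8464193.4825
C: (84−1)·336.75² = 83·113400.5625 = 9412246.6875
Numerator = 60098295.402; denominator = Σ(nₕ−1) = 160.
s²ₚ = 60098295.402/160 = 375614.346... → 375614.3.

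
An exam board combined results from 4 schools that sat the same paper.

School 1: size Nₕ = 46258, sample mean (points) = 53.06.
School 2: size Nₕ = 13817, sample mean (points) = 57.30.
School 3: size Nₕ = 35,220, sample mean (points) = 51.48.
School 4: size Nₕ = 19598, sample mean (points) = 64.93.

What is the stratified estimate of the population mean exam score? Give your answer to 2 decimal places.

55.11

x̄_st = (Σ Nₕx̄ₕ) / (Σ Nₕ) = (46258·53.06 + 13817·57.30 + 35220·51.48 + 19598·64.93) / 114893
= 6331787.32 / 114893 = 55.1103... → 55.11.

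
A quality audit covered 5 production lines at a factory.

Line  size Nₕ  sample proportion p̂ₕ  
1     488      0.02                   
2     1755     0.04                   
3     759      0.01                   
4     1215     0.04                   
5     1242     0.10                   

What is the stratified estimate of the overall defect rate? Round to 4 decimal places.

N = 488 + 1755 + 759 + 1215 + 1242 = 5459.
Overall proportion = Σ (Nₕ/N)·p̂ₕ.
Σ Nₕp̂ₕ = 9.76 + 70.2 + 7.59 + 48.6 + 124.2 = 260.35.
260.35 / 5459 = 0.047692... → 0.0477.

0.0477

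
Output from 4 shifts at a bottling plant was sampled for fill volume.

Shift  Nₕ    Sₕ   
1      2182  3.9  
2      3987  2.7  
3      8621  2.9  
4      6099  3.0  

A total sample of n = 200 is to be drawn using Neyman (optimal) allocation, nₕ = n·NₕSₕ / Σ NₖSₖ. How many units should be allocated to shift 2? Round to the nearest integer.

1: NₕSₕ = 2182·3.9 = 8509.8
2: NₕSₕ = 3987·2.7 = 10764.9
3: NₕSₕ = 8621·2.9 = 25000.9
4: NₕSₕ = 6099·3.0 = 18297
Σ NₕSₕ = 62572.6.
n_2 = 200·10764.9/62572.6 = 34.408... → 34.

34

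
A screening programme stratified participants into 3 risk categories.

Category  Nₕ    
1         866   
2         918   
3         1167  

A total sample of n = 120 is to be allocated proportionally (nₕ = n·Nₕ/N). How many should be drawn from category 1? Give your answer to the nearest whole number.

N = 866 + 918 + 1167 = 2951.
n_1 = 120·866/2951 = 35.215... → 35.

35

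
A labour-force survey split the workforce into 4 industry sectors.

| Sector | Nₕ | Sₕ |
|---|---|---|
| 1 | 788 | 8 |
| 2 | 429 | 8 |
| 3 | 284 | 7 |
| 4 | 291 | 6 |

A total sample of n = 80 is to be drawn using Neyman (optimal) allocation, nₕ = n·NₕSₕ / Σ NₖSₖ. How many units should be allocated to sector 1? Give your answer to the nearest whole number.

Σ NₕSₕ = 788·8 + 429·8 + 284·7 + 291·6 = 13470.
Share for 1: 6304/13470 = 0.46800.
n_1 = 80 × 0.46800 = 37.440... → 37.

37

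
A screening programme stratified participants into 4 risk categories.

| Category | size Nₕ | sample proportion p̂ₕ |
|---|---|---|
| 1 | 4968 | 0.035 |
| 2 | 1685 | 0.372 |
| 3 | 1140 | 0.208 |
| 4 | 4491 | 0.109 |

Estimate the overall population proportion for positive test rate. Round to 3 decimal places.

Wₕ = Nₕ/N with N = 12284: 0.4044, 0.1372, 0.0928, 0.3656.
p̂_st = 0.4044·0.035 + 0.1372·0.372 + 0.0928·0.208 + 0.3656·0.109 ≈ 0.12434... → 0.124.

0.124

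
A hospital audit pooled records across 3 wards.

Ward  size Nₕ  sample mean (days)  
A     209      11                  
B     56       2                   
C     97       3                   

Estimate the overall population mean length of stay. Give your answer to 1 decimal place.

x̄_st = (Σ Nₕx̄ₕ) / (Σ Nₕ) = (209·11 + 56·2 + 97·3) / 362
= 2702 / 362 = 7.464... → 7.5.

7.5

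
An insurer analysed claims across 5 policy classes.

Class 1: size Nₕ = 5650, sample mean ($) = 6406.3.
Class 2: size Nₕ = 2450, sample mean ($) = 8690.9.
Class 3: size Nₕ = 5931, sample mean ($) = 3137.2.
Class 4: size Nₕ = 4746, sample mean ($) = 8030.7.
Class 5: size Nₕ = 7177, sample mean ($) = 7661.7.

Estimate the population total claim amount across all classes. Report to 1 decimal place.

169196756.3

1: 5650·6406.3 = 36195595
2: 2450·8690.9 = 21292705
3: 5931·3137.2 = 18606733.2
4: 4746·8030.7 = 38113702.2
5: 7177·7661.7 = 54988020.9
τ̂ = Σ Nₕx̄ₕ = 169196756.3.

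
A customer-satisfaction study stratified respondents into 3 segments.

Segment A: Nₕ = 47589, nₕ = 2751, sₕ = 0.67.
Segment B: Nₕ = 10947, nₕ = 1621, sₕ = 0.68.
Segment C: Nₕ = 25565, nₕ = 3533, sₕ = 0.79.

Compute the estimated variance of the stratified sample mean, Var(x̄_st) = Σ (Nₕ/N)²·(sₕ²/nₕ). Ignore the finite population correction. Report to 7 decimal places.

0.0000734

N = 84101; Wₕ = Nₕ/N.
segment A: (47589/84101)²·0.67²/2751 = 0.0000522480
segment B: (10947/84101)²·0.68²/1621 = 0.0000048331
segment C: (25565/84101)²·0.79²/3533 = 0.0000163230
Sum = 0.0000734041 → 0.0000734.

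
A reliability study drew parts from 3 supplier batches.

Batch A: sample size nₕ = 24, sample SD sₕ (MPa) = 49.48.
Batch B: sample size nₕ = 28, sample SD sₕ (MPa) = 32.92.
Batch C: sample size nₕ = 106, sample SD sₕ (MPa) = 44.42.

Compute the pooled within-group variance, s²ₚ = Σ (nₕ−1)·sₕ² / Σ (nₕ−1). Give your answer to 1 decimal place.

1888.7

Degrees of freedom: 23 + 27 + 105 = 155.
Σ(nₕ−1)sₕ² = 23·2448.2704 + 27·1083.7264 + 105·1973.1364 = 292750.154.
s²ₚ = 292750.154 / 155 = 1888.711... → 1888.7.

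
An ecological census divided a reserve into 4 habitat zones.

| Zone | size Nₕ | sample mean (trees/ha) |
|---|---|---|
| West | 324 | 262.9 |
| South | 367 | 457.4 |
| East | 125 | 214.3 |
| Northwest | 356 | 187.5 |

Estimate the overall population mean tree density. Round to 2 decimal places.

295.72

N = 324 + 367 + 125 + 356 = 1172.
The stratified mean weights each stratum mean by its population share Nₕ/N.
Σ Nₕx̄ₕ = 324·262.9 + 367·457.4 + 125·214.3 + 356·187.5 = 85179.6 + 167865.8 + 26787.5 + 66750 = 346582.9.
Divide by N: 346582.9 / 1172 = 295.7192... → 295.72.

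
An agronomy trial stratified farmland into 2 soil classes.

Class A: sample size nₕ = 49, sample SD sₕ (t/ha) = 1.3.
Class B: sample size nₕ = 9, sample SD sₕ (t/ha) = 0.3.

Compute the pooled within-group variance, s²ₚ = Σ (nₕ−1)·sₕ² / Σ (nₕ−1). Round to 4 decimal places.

Degrees of freedom: 48 + 8 = 56.
Σ(nₕ−1)sₕ² = 48·1.69 + 8·0.09 = 81.84.
s²ₚ = 81.84 / 56 = 1.461429... → 1.4614.

1.4614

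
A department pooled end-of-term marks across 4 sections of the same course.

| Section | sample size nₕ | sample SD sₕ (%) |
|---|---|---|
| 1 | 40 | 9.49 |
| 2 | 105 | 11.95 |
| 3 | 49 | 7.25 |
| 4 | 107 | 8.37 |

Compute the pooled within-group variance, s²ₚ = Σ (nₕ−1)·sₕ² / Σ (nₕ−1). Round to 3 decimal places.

95.329

Degrees of freedom: 39 + 104 + 48 + 106 = 297.
Σ(nₕ−1)sₕ² = 39·90.0601 + 104·142.8025 + 48·52.5625 + 106·70.0569 = 28312.8353.
s²ₚ = 28312.8353 / 297 = 95.32941... → 95.329.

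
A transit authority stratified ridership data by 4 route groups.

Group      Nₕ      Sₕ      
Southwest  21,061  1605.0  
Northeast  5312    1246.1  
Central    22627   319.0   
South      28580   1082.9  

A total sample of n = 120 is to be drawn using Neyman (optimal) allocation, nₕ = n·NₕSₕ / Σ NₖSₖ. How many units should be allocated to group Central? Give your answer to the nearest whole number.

11

Southwest: NₕSₕ = 21061·1605.0 = 33802905
Northeast: NₕSₕ = 5312·1246.1 = 6619283.2
Central: NₕSₕ = 22627·319.0 = 7218013
South: NₕSₕ = 28580·1082.9 = 30949282
Σ NₕSₕ = 78589483.2.
n_Central = 120·7218013/78589483.2 = 11.021... → 11.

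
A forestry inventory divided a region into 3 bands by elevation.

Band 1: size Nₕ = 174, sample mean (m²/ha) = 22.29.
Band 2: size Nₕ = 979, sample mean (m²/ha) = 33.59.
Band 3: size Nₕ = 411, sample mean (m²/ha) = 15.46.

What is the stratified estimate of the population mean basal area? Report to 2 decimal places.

27.57

x̄_st = (Σ Nₕx̄ₕ) / (Σ Nₕ) = (174·22.29 + 979·33.59 + 411·15.46) / 1564
= 43117.13 / 1564 = 27.5685... → 27.57.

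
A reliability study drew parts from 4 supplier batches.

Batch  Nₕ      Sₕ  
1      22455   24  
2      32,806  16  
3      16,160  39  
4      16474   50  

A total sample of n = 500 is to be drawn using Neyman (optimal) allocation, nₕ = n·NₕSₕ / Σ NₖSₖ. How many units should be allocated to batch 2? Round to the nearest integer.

104

1: NₕSₕ = 22455·24 = 538920
2: NₕSₕ = 32806·16 = 524896
3: NₕSₕ = 16160·39 = 630240
4: NₕSₕ = 16474·50 = 823700
Σ NₕSₕ = 2517756.
n_2 = 500·524896/2517756 = 104.239... → 104.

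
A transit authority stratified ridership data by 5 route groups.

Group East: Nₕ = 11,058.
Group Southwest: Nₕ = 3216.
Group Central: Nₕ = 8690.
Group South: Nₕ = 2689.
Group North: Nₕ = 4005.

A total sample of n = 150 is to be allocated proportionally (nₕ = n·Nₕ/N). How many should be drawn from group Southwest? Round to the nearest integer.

N = 11058 + 3216 + 8690 + 2689 + 4005 = 29658.
n_Southwest = 150·3216/29658 = 16.265... → 16.

16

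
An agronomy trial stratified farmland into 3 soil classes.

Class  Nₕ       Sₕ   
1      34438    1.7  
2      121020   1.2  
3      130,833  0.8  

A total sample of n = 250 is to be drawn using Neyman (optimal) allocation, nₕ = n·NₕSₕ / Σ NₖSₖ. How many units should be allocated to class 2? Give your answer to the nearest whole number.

1: NₕSₕ = 34438·1.7 = 58544.6
2: NₕSₕ = 121020·1.2 = 145224
3: NₕSₕ = 130833·0.8 = 104666.4
Σ NₕSₕ = 308435.
n_2 = 250·145224/308435 = 117.710... → 118.

118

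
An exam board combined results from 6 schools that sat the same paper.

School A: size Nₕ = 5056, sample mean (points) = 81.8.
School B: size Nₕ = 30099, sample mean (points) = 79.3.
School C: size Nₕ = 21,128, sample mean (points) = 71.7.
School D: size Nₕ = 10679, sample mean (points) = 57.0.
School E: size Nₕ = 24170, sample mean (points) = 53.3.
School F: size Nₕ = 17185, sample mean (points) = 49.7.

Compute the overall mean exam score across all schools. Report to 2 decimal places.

65.24

x̄_st = (Σ Nₕx̄ₕ) / (Σ Nₕ) = (5056·81.8 + 30099·79.3 + 21128·71.7 + 10679·57.0 + 24170·53.3 + 17185·49.7) / 108317
= 7066367.6 / 108317 = 65.2378... → 65.24.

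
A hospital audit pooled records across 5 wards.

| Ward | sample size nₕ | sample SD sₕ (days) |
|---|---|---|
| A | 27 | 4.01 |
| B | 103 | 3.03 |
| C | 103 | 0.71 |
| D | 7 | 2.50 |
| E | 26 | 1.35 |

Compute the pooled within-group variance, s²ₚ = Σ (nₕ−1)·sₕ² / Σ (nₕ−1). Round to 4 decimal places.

5.7050

Degrees of freedom: 26 + 102 + 102 + 6 + 25 = 261.
Σ(nₕ−1)sₕ² = 26·16.0801 + 102·9.1809 + 102·0.5041 + 6·6.25 + 25·1.8225 = 1489.0151.
s²ₚ = 1489.0151 / 261 = 5.705039... → 5.7050.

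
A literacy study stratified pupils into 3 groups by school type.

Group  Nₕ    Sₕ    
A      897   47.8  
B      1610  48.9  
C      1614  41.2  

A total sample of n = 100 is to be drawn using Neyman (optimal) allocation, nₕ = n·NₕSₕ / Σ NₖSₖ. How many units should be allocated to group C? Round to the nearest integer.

35

Σ NₕSₕ = 897·47.8 + 1610·48.9 + 1614·41.2 = 188102.4.
Share for C: 66496.8/188102.4 = 0.35351.
n_C = 100 × 0.35351 = 35.351... → 35.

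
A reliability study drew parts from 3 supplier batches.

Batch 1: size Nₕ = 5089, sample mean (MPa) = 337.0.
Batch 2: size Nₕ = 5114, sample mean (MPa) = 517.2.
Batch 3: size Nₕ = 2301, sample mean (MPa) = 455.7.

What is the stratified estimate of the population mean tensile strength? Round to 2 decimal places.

432.54

x̄_st = (Σ Nₕx̄ₕ) / (Σ Nₕ) = (5089·337.0 + 5114·517.2 + 2301·455.7) / 12504
= 5408519.5 / 12504 = 432.5431... → 432.54.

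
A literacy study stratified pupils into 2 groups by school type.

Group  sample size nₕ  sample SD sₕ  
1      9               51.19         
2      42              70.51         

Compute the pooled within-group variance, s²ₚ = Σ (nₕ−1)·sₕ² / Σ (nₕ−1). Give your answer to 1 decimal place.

1: (9−1)·51.19² = 8·2620.4161 = 20963.3288
2: (42−1)·70.51² = 41·4971.6601 = 203838.0641
Numerator = 224801.3929; denominator = Σ(nₕ−1) = 49.
s²ₚ = 224801.3929/49 = 4587.784... → 4587.8.

4587.8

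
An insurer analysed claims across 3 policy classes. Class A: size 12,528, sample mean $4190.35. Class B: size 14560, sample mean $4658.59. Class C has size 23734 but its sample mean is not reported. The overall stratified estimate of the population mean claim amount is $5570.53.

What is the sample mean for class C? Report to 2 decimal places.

Σ Nₕx̄ₕ = N·μ, so 23734·x̄_C = 50822·5570.53 − (12528·4190.35 + 14560·4658.59).
= 283105475.66 − 120325775.2 = 162779700.46.
x̄_C = 162779700.46 / 23734 = 6858.5026... → 6858.50.

6858.50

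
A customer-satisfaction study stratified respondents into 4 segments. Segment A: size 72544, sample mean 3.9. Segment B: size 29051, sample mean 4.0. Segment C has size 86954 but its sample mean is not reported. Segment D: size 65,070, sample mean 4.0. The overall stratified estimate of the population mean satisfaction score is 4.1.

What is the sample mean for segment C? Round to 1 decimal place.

4.4

N = 72544 + 29051 + 86954 + 65070 = 253619.
Overall total = μ·N = 4.1·253619 = 1039837.9.
Subtract the known strata: 72544·3.9 + 29051·4.0 + 65070·4.0 = 659405.6.
Remaining total for segment C: 1039837.9 − 659405.6 = 380432.3.
Divide by its size: 380432.3 / 86954 = 4.375... → 4.4.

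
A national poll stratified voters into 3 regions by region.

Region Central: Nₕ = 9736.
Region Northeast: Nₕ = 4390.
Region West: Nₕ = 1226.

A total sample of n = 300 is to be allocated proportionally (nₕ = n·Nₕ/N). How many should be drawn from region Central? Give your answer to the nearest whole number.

190

N = 9736 + 4390 + 1226 = 15352.
n_Central = 300·9736/15352 = 190.255... → 190.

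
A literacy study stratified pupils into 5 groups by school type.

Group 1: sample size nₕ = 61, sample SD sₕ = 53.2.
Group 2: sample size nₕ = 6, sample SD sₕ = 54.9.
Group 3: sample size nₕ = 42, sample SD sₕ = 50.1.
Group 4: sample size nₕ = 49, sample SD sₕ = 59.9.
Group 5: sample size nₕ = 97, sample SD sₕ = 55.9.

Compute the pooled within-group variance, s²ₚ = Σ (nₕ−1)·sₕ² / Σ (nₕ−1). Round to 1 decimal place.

3040.0

1: (61−1)·53.2² = 60·2830.24 = 169814.4
2: (6−1)·54.9² = 5·3014.01 = 15070.05
3: (42−1)·50.1² = 41·2510.01 = 102910.41
4: (49−1)·59.9² = 48·3588.01 = 172224.48
5: (97−1)·55.9² = 96·3124.81 = 299981.76
Numerator = 760001.1; denominator = Σ(nₕ−1) = 250.
s²ₚ = 760001.1/250 = 3040.004... → 3040.0.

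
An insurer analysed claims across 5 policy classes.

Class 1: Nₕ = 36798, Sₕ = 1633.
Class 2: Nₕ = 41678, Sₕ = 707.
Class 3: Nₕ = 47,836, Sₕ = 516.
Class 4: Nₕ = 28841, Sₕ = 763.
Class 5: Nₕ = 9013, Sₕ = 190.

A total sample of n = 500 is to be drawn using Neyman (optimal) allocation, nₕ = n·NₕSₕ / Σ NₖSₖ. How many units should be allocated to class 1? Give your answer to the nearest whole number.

218

Σ NₕSₕ = 36798·1633 + 41678·707 + 47836·516 + 28841·763 + 9013·190 = 137959009.
Share for 1: 60091134/137959009 = 0.43557.
n_1 = 500 × 0.43557 = 217.786... → 218.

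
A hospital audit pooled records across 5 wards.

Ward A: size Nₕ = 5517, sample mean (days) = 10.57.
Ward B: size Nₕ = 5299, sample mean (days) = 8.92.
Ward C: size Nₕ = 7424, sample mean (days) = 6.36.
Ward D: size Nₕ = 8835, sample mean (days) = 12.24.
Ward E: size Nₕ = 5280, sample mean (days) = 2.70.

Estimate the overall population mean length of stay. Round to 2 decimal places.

N = 5517 + 5299 + 7424 + 8835 + 5280 = 32355.
Overall mean = Σ (Nₕ/N)·x̄ₕ — weight by population share, not a simple average.
Σ Nₕx̄ₕ = 5517·10.57 + 5299·8.92 + 7424·6.36 + 8835·12.24 + 5280·2.70 = 58314.69 + 47267.08 + 47216.64 + 108140.4 + 14256 = 275194.81.
Divide by N: 275194.81 / 32355 = 8.5055... → 8.51.

8.51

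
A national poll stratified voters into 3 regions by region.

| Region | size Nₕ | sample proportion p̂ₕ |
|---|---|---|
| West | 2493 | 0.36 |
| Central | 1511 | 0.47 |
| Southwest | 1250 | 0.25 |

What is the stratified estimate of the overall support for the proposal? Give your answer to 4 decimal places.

Wₕ = Nₕ/N with N = 5254: 0.4745, 0.2876, 0.2379.
p̂_st = 0.4745·0.36 + 0.2876·0.47 + 0.2379·0.25 ≈ 0.365464... → 0.3655.

0.3655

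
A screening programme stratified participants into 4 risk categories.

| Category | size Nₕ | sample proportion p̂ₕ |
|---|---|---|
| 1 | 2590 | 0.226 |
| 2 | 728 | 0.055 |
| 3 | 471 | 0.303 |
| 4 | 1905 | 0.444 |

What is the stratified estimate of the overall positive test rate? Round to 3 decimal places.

N = 2590 + 728 + 471 + 1905 = 5694.
Overall proportion = Σ (Nₕ/N)·p̂ₕ.
Σ Nₕp̂ₕ = 585.34 + 40.04 + 142.713 + 845.82 = 1613.913.
1613.913 / 5694 = 0.28344... → 0.283.

0.283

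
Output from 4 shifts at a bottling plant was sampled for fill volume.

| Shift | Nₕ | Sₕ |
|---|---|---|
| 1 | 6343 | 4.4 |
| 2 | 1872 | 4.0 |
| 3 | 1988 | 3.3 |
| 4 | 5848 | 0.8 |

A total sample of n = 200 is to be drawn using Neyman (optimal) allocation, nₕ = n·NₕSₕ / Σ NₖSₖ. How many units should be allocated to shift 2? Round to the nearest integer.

32

Σ NₕSₕ = 6343·4.4 + 1872·4.0 + 1988·3.3 + 5848·0.8 = 46636.
Share for 2: 7488/46636 = 0.16056.
n_2 = 200 × 0.16056 = 32.113... → 32.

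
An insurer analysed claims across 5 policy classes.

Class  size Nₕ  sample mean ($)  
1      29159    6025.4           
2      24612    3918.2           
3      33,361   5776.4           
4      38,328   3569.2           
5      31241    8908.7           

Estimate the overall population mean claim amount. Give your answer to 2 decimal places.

5615.49

N = 29159 + 24612 + 33361 + 38328 + 31241 = 156701.
Weight each subgroup mean by Nₕ/N and sum.
Σ Nₕx̄ₕ = 29159·6025.4 + 24612·3918.2 + 33361·5776.4 + 38328·3569.2 + 31241·8908.7 = 175694638.6 + 96434738.4 + 192706480.4 + 136800297.6 + 278316696.7 = 879952851.7.
Divide by N: 879952851.7 / 156701 = 5615.4897... → 5615.49.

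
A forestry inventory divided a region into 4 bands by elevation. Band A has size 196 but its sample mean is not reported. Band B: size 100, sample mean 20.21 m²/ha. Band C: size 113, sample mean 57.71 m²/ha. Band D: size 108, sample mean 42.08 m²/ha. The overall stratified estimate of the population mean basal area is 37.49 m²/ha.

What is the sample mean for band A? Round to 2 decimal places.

32.12

N = 196 + 100 + 113 + 108 = 517.
Overall total = μ·N = 37.49·517 = 19382.33.
Subtract the known strata: 100·20.21 + 113·57.71 + 108·42.08 = 13086.87.
Remaining total for band A: 19382.33 − 13086.87 = 6295.46.
Divide by its size: 6295.46 / 196 = 32.1197... → 32.12.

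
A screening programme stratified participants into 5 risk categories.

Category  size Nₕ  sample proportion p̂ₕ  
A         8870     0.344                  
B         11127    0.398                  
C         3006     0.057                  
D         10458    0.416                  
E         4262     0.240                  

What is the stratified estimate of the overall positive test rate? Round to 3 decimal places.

0.345

N = 8870 + 11127 + 3006 + 10458 + 4262 = 37723.
Overall proportion = Σ (Nₕ/N)·p̂ₕ.
Σ Nₕp̂ₕ = 3051.28 + 4428.546 + 171.342 + 4350.528 + 1022.88 = 13024.576.
13024.576 / 37723 = 0.34527... → 0.345.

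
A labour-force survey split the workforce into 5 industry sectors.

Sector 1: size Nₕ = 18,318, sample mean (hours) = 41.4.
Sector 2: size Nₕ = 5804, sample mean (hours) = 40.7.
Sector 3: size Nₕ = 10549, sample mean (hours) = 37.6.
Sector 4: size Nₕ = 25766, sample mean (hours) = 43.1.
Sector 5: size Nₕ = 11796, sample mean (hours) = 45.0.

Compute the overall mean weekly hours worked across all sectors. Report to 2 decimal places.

N = 72233; weights Wₕ = Nₕ/N = (0.2536, 0.0804, 0.1460, 0.3567, 0.1633).
x̄_st = Σ Wₕ·x̄ₕ = 0.2536·41.4 + 0.0804·40.7 + 0.1460·37.6 + 0.3567·43.1 + 0.1633·45.0 ≈ 41.9831...
→ 41.98.

41.98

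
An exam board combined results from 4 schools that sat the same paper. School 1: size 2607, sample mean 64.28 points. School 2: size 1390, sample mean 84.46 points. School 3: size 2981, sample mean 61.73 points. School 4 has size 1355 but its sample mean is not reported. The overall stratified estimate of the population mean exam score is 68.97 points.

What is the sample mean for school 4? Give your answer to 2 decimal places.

78.03

Σ Nₕx̄ₕ = N·μ, so 1355·x̄_4 = 8333·68.97 − (2607·64.28 + 1390·84.46 + 2981·61.73).
= 574727.01 − 468994.49 = 105732.52.
x̄_4 = 105732.52 / 1355 = 78.0314... → 78.03.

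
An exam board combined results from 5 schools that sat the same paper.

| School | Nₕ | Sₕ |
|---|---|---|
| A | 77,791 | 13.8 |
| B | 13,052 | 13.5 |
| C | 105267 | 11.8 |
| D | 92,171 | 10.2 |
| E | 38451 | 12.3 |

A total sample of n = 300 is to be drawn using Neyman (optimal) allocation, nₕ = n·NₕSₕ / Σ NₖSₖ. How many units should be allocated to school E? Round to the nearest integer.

36

A: NₕSₕ = 77791·13.8 = 1073515.8
B: NₕSₕ = 13052·13.5 = 176202
C: NₕSₕ = 105267·11.8 = 1242150.6
D: NₕSₕ = 92171·10.2 = 940144.2
E: NₕSₕ = 38451·12.3 = 472947.3
Σ NₕSₕ = 3904959.9.
n_E = 300·472947.3/3904959.9 = 36.334... → 36.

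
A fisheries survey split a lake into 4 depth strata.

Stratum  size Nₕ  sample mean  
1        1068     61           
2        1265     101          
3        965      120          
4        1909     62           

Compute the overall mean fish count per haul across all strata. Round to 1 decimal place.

N = 1068 + 1265 + 965 + 1909 = 5207.
Weight each subgroup mean by Nₕ/N and sum.
Σ Nₕx̄ₕ = 1068·61 + 1265·101 + 965·120 + 1909·62 = 65148 + 127765 + 115800 + 118358 = 427071.
Divide by N: 427071 / 5207 = 82.019... → 82.0.

82.0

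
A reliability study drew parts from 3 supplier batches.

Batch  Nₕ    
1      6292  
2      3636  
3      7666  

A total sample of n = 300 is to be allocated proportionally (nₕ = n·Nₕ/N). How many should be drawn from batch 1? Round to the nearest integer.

Share of batch 1 = 6292/17594 = 0.35762.
Allocate 300 × 0.35762 = 107.287... → 107.

107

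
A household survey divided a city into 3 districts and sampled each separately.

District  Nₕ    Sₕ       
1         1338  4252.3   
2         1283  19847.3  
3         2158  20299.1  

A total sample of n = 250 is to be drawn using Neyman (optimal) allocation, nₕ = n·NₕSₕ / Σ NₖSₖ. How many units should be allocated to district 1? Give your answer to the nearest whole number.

19

Σ NₕSₕ = 1338·4252.3 + 1283·19847.3 + 2158·20299.1 = 74959121.1.
Share for 1: 5689577.4/74959121.1 = 0.07590.
n_1 = 250 × 0.07590 = 18.976... → 19.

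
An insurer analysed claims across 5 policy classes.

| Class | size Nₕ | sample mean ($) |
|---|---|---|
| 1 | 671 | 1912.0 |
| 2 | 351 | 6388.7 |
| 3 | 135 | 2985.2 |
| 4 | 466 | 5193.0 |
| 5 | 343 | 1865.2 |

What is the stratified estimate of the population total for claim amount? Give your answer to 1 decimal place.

Estimate total by summing Nₕ·x̄ₕ over strata.
671·1912.0 + 351·6388.7 + 135·2985.2 + 466·5193.0 + 343·1865.2 = 1282952 + 2242433.7 + 403002 + 2419938 + 639763.6 = 6988089.3.

6988089.3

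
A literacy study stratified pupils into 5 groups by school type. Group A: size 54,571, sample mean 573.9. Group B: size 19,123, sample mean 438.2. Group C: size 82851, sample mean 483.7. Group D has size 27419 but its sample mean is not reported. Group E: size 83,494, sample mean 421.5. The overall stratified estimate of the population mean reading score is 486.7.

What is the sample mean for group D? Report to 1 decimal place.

Σ Nₕx̄ₕ = N·μ, so 27419·x̄_D = 267458·486.7 − (54571·573.9 + 19123·438.2 + 82851·483.7 + 83494·421.5).
= 130171808.6 − 114965745.2 = 15206063.4.
x̄_D = 15206063.4 / 27419 = 554.581... → 554.6.

554.6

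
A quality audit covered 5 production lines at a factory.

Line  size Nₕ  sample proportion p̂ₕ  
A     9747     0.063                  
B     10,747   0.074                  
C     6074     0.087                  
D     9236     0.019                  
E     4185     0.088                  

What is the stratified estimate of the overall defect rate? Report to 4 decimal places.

0.0621

N = 9747 + 10747 + 6074 + 9236 + 4185 = 39989.
Overall proportion = Σ (Nₕ/N)·p̂ₕ.
Σ Nₕp̂ₕ = 614.061 + 795.278 + 528.438 + 175.484 + 368.28 = 2481.541.
2481.541 / 39989 = 0.062056... → 0.0621.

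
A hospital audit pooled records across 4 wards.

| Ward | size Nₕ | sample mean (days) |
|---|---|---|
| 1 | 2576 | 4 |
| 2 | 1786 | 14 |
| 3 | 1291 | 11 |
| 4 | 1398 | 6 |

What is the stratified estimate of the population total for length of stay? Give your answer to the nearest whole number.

57897

1: 2576·4 = 10304
2: 1786·14 = 25004
3: 1291·11 = 14201
4: 1398·6 = 8388
τ̂ = Σ Nₕx̄ₕ = 57897.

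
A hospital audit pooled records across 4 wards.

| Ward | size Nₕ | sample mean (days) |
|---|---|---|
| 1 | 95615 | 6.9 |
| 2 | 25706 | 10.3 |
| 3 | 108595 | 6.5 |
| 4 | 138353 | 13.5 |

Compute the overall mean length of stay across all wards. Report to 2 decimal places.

9.50

N = 368269; weights Wₕ = Nₕ/N = (0.2596, 0.0698, 0.2949, 0.3757).
x̄_st = Σ Wₕ·x̄ₕ = 0.2596·6.9 + 0.0698·10.3 + 0.2949·6.5 + 0.3757·13.5 ≈ 9.4989...
→ 9.50.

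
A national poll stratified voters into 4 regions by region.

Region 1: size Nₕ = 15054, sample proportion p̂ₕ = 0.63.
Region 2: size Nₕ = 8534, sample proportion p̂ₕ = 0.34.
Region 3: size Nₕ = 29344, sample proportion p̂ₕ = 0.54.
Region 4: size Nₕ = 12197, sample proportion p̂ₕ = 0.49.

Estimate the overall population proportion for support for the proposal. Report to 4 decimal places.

0.5252

Wₕ = Nₕ/N with N = 65129: 0.2311, 0.1310, 0.4506, 0.1873.
p̂_st = 0.2311·0.63 + 0.1310·0.34 + 0.4506·0.54 + 0.1873·0.49 ≈ 0.525233... → 0.5252.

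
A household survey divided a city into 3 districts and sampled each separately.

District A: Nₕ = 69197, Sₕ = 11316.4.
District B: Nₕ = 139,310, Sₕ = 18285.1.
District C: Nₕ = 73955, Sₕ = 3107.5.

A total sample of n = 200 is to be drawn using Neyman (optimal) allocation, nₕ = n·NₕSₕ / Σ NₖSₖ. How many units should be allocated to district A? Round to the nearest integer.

44

A: NₕSₕ = 69197·11316.4 = 783060930.8
B: NₕSₕ = 139310·18285.1 = 2547297281
C: NₕSₕ = 73955·3107.5 = 229815162.5
Σ NₕSₕ = 3560173374.3.
n_A = 200·783060930.8/3560173374.3 = 43.990... → 44.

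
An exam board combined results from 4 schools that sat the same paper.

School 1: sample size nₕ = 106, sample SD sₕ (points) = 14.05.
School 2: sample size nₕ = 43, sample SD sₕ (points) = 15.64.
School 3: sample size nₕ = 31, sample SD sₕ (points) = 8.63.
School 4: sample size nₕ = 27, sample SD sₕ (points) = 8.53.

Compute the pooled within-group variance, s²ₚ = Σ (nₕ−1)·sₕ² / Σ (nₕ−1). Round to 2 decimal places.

Degrees of freedom: 105 + 42 + 30 + 26 = 203.
Σ(nₕ−1)sₕ² = 105·197.4025 + 42·244.6096 + 30·74.4769 + 26·72.7609 = 35126.9561.
s²ₚ = 35126.9561 / 203 = 173.0392... → 173.04.

173.04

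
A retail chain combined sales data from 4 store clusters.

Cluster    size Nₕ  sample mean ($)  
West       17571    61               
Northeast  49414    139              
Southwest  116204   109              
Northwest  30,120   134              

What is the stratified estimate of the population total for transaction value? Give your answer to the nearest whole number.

West: 17571·61 = 1071831
Northeast: 49414·139 = 6868546
Southwest: 116204·109 = 12666236
Northwest: 30120·134 = 4036080
τ̂ = Σ Nₕx̄ₕ = 24642693.

24642693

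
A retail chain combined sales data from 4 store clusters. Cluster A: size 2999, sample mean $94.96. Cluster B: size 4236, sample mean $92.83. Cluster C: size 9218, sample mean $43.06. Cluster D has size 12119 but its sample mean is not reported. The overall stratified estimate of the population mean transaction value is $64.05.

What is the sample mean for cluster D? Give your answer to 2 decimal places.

62.31

N = 2999 + 4236 + 9218 + 12119 = 28572.
Overall total = μ·N = 64.05·28572 = 1830036.6.
Subtract the known strata: 2999·94.96 + 4236·92.83 + 9218·43.06 = 1074940.
Remaining total for cluster D: 1830036.6 − 1074940 = 755096.6.
Divide by its size: 755096.6 / 12119 = 62.3068... → 62.31.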